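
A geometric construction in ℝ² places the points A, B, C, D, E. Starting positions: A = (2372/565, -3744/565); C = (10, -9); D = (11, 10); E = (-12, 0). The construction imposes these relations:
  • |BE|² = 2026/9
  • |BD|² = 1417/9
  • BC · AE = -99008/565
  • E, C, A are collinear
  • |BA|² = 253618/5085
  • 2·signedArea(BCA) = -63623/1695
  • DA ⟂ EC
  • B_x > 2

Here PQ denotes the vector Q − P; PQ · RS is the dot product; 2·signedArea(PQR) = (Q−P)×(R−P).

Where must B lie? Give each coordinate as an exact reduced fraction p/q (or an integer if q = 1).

B = (3, 1/3)

1. B_x = 3  [2·signedArea(BCA) = -63623/1695 ∩ BC · AE = -99008/565]
2. B_y = 1/3  [2·signedArea(BCA) = -63623/1695 ∩ BC · AE = -99008/565]
   → B = (3, 1/3)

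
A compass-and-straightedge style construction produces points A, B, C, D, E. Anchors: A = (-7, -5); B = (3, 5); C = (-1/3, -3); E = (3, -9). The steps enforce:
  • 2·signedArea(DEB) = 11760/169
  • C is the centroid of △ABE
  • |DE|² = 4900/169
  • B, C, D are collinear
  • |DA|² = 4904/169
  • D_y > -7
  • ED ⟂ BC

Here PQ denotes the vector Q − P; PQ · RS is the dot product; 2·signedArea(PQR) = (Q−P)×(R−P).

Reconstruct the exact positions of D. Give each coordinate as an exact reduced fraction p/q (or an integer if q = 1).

1. D_x = -333/169  [B, C, D are collinear ∩ ED ⟂ BC]
2. D_y = -1171/169  [B, C, D are collinear ∩ ED ⟂ BC]
   → D = (-333/169, -1171/169)

D = (-333/169, -1171/169)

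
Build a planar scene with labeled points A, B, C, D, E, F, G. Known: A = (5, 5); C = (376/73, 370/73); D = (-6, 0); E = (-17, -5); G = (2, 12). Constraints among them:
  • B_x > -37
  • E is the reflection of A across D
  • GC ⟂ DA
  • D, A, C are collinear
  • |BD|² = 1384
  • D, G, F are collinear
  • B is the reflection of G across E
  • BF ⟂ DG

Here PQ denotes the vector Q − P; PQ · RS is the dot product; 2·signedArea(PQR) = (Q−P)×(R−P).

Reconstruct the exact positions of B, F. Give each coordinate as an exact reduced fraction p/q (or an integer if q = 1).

1. B_x = -36  [B is the reflection of G across E]
2. B_y = -22  [B is the reflection of G across E]
   → B = (-36, -22)
3. F_x = -330/13  [D, G, F are collinear ∩ BF ⟂ DG]
4. F_y = -378/13  [D, G, F are collinear ∩ BF ⟂ DG]
   → F = (-330/13, -378/13)

B = (-36, -22)
F = (-330/13, -378/13)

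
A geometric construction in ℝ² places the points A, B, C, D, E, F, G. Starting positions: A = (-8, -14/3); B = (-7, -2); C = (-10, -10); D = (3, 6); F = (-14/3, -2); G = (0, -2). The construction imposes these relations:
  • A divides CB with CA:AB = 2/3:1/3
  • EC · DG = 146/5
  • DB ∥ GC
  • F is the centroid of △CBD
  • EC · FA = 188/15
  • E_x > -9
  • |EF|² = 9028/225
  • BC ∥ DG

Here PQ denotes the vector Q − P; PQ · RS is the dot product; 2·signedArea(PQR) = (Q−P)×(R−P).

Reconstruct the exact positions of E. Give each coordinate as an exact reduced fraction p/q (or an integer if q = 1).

1. E_x = -44/5  [EC · FA = 188/15 ∩ EC · DG = 146/5]
2. E_y = -34/5  [EC · FA = 188/15 ∩ EC · DG = 146/5]
   → E = (-44/5, -34/5)

E = (-44/5, -34/5)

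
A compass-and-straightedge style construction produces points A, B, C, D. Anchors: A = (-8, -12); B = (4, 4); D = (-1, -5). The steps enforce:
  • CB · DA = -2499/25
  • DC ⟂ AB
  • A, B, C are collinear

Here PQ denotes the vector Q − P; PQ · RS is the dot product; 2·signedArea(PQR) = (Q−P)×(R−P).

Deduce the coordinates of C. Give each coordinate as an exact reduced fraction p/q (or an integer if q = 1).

C = (-53/25, -104/25)

1. C_x = -53/25  [A, B, C are collinear ∩ DC ⟂ AB]
2. C_y = -104/25  [A, B, C are collinear ∩ DC ⟂ AB]
   → C = (-53/25, -104/25)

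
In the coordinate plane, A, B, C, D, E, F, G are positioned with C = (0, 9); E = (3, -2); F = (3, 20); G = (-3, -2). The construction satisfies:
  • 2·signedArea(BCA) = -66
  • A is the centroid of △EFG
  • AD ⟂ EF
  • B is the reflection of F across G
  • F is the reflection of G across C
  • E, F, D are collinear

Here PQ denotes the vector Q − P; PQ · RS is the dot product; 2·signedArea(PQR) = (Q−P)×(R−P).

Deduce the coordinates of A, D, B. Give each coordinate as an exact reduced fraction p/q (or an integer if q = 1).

1. A_x = 1  [A is the centroid of △EFG]
2. A_y = 16/3  [A is the centroid of △EFG]
   → A = (1, 16/3)
3. D_x = 3  [E, F, D are collinear ∩ AD ⟂ EF]
4. D_y = 16/3  [E, F, D are collinear ∩ AD ⟂ EF]
   → D = (3, 16/3)
5. B_x = -9  [B is the reflection of F across G]
6. B_y = -24  [B is the reflection of F across G]
   → B = (-9, -24)

A = (1, 16/3)
B = (-9, -24)
D = (3, 16/3)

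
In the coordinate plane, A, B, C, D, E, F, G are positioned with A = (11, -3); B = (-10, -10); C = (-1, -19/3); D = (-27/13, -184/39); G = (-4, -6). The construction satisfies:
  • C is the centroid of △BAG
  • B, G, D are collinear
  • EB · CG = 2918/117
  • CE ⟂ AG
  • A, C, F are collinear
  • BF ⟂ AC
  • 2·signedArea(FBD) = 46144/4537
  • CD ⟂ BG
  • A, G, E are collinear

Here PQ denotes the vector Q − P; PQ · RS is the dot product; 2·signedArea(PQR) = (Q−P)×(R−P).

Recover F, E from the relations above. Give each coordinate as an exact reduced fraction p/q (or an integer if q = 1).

E = (-46/39, -212/39)
F = (-3595/349, -3112/349)

1. F_x = -3595/349  [A, C, F are collinear ∩ BF ⟂ AC]
2. F_y = -3112/349  [A, C, F are collinear ∩ BF ⟂ AC]
   → F = (-3595/349, -3112/349)
3. E_x = -46/39  [A, G, E are collinear ∩ CE ⟂ AG]
4. E_y = -212/39  [A, G, E are collinear ∩ CE ⟂ AG]
   → E = (-46/39, -212/39)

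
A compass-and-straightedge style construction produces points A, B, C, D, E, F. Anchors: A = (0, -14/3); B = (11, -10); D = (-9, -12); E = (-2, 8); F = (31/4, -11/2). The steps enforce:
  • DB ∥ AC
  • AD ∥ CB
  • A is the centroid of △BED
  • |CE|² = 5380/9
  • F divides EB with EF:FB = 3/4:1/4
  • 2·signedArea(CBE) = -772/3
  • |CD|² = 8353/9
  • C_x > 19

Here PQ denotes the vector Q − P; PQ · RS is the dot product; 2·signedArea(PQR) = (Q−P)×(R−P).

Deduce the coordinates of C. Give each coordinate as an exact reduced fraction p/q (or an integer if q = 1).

1. C_x = 20  [AD ∥ CB ∩ DB ∥ AC]
2. C_y = -8/3  [AD ∥ CB ∩ DB ∥ AC]
   → C = (20, -8/3)

C = (20, -8/3)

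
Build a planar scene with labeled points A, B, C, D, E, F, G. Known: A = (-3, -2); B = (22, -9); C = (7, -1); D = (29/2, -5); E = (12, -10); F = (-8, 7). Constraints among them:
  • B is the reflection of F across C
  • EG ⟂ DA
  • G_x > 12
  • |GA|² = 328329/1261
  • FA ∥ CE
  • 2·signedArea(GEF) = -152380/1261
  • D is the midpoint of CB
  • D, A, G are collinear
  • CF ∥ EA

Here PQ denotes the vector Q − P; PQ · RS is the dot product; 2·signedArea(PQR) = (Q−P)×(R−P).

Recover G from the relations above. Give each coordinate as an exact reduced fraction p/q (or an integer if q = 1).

1. G_x = 16272/1261  [D, A, G are collinear ∩ EG ⟂ DA]
2. G_y = -5960/1261  [D, A, G are collinear ∩ EG ⟂ DA]
   → G = (16272/1261, -5960/1261)

G = (16272/1261, -5960/1261)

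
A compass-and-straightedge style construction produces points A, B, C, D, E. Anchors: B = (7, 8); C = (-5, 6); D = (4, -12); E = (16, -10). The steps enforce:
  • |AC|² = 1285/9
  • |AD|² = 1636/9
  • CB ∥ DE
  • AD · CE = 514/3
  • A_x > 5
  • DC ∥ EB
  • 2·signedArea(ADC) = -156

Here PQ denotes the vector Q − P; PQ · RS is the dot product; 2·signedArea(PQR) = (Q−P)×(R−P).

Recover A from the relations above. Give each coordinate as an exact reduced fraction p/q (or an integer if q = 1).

1. A_x = 6  [2·signedArea(ADC) = -156 ∩ AD · CE = 514/3]
2. A_y = 4/3  [2·signedArea(ADC) = -156 ∩ AD · CE = 514/3]
   → A = (6, 4/3)

A = (6, 4/3)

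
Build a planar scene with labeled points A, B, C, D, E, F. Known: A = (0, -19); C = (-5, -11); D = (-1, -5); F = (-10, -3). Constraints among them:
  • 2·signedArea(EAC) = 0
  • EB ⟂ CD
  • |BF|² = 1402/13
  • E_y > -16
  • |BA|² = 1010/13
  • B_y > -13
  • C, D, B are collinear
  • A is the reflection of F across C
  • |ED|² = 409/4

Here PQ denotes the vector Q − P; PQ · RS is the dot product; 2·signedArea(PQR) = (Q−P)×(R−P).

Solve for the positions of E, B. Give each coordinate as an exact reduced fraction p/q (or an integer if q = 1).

1. B_x = -79/13  [line -6·x + 4·y + 14 = 0 ∩ |BA|² = 1010/13]
2. B_y = -164/13  [line -6·x + 4·y + 14 = 0 ∩ |BA|² = 1010/13]
   → B = (-79/13, -164/13)
3. E_x = -5/2  [2·signedArea(EAC) = 0 ∩ EB ⟂ CD]
4. E_y = -15  [2·signedArea(EAC) = 0 ∩ EB ⟂ CD]
   → E = (-5/2, -15)

B = (-79/13, -164/13)
E = (-5/2, -15)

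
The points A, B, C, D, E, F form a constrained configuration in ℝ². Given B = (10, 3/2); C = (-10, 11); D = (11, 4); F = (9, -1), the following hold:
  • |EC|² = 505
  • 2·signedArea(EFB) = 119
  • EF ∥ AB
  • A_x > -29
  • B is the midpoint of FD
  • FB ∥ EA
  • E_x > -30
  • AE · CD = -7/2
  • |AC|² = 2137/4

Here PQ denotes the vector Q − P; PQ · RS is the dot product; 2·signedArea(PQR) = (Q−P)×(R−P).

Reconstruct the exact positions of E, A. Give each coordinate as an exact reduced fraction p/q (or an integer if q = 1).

A = (-28, 51/2)
E = (-29, 23)

1. E_x = -29  [line -5/2·x + 1·y + -191/2 = 0 ∩ |EC|² = 505]
2. E_y = 23  [line -5/2·x + 1·y + -191/2 = 0 ∩ |EC|² = 505]
   → E = (-29, 23)
3. A_x = -28  [EF ∥ AB ∩ FB ∥ EA]
4. A_y = 51/2  [EF ∥ AB ∩ FB ∥ EA]
   → A = (-28, 51/2)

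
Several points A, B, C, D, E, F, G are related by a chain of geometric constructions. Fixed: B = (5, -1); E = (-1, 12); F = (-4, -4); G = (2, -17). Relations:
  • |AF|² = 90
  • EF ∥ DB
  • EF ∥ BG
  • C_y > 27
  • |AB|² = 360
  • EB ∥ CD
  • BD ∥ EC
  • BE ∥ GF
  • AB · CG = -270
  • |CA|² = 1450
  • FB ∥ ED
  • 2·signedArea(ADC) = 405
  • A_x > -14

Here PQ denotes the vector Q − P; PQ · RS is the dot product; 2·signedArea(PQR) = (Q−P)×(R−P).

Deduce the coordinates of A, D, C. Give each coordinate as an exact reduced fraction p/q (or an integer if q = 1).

1. D_x = 8  [EF ∥ DB ∩ FB ∥ ED]
2. D_y = 15  [EF ∥ DB ∩ FB ∥ ED]
   → D = (8, 15)
3. C_x = 2  [EB ∥ CD ∩ BD ∥ EC]
4. C_y = 28  [EB ∥ CD ∩ BD ∥ EC]
   → C = (2, 28)
5. A_x = -13  [AB · CG = -270 ∩ 2·signedArea(ADC) = 405]
6. A_y = -7  [AB · CG = -270 ∩ 2·signedArea(ADC) = 405]
   → A = (-13, -7)

A = (-13, -7)
C = (2, 28)
D = (8, 15)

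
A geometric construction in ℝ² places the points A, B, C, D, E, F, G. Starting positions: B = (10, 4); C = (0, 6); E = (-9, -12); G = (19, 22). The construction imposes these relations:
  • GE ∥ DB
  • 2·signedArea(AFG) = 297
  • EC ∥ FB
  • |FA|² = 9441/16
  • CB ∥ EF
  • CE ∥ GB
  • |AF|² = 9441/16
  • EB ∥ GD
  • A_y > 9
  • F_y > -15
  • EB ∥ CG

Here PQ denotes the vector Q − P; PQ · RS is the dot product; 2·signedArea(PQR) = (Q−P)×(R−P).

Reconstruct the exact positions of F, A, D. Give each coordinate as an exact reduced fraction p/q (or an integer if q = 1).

A = (19/4, 10)
D = (38, 38)
F = (1, -14)

1. F_x = 1  [EC ∥ FB ∩ CB ∥ EF]
2. F_y = -14  [EC ∥ FB ∩ CB ∥ EF]
   → F = (1, -14)
3. A_x = 19/4  [line -36·x + 18·y + -9 = 0 ∩ |AF|² = 9441/16]
4. A_y = 10  [line -36·x + 18·y + -9 = 0 ∩ |AF|² = 9441/16]
   → A = (19/4, 10)
5. D_x = 38  [GE ∥ DB ∩ EB ∥ GD]
6. D_y = 38  [GE ∥ DB ∩ EB ∥ GD]
   → D = (38, 38)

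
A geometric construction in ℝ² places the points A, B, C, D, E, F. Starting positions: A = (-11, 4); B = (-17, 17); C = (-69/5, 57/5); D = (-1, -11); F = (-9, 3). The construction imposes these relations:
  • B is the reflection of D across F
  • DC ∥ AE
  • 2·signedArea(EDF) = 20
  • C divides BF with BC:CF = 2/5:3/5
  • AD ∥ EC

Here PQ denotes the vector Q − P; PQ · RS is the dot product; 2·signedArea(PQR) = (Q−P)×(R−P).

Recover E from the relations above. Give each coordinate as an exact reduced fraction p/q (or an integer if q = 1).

E = (-119/5, 132/5)

1. E_x = -119/5  [AD ∥ EC ∩ DC ∥ AE]
2. E_y = 132/5  [AD ∥ EC ∩ DC ∥ AE]
   → E = (-119/5, 132/5)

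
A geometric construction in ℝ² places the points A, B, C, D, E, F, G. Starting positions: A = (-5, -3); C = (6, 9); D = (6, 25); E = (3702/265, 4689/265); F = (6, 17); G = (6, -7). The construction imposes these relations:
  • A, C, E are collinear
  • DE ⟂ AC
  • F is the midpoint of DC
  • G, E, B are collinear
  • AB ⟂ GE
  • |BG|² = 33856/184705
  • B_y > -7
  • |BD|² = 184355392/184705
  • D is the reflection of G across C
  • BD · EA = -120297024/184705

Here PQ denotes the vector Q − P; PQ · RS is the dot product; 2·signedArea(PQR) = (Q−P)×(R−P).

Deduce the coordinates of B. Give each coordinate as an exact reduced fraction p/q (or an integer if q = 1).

B = (1132518/184705, -1217679/184705)

1. B_x = 1132518/184705  [G, E, B are collinear ∩ AB ⟂ GE]
2. B_y = -1217679/184705  [G, E, B are collinear ∩ AB ⟂ GE]
   → B = (1132518/184705, -1217679/184705)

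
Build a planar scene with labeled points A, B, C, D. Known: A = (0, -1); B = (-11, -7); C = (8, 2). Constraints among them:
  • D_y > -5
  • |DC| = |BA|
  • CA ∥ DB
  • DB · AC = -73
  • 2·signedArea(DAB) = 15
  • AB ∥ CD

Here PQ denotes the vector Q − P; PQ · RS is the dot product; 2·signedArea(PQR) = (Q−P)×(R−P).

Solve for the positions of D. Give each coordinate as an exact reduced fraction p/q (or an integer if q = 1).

D = (-3, -4)

1. D_x = -3  [CA ∥ DB ∩ AB ∥ CD]
2. D_y = -4  [CA ∥ DB ∩ AB ∥ CD]
   → D = (-3, -4)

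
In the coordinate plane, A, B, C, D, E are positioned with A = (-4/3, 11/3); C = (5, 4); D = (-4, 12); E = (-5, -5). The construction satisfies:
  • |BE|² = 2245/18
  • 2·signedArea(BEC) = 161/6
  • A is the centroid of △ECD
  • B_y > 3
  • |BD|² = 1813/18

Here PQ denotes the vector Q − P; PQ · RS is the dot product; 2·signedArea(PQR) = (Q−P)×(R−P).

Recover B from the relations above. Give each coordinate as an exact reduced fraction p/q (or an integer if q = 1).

B = (11/6, 23/6)

1. B_x = 11/6  [line -9·x + 10·y + -131/6 = 0 ∩ |BE|² = 2245/18]
2. B_y = 23/6  [line -9·x + 10·y + -131/6 = 0 ∩ |BE|² = 2245/18]
   → B = (11/6, 23/6)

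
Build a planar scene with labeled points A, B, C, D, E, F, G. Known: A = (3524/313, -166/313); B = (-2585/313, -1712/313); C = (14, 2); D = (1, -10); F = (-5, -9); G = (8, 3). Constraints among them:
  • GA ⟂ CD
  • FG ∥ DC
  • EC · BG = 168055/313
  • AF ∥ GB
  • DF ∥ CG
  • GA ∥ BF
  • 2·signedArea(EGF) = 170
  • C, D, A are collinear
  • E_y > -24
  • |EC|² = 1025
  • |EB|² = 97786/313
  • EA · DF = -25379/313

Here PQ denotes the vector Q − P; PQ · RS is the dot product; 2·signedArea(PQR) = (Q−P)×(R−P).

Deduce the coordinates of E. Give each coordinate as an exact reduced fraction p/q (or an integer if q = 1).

E = (-6, -23)

1. E_x = -6  [EC · BG = 168055/313 ∩ 2·signedArea(EGF) = 170]
2. E_y = -23  [EC · BG = 168055/313 ∩ 2·signedArea(EGF) = 170]
   → E = (-6, -23)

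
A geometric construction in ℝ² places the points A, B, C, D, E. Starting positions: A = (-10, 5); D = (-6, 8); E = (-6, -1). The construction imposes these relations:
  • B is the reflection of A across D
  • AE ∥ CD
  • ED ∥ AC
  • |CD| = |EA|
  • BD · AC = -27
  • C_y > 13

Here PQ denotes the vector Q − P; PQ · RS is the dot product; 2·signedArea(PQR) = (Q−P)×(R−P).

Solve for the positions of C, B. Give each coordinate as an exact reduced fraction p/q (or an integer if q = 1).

B = (-2, 11)
C = (-10, 14)

1. C_x = -10  [AE ∥ CD ∩ ED ∥ AC]
2. C_y = 14  [AE ∥ CD ∩ ED ∥ AC]
   → C = (-10, 14)
3. B_x = -2  [B is the reflection of A across D]
4. B_y = 11  [B is the reflection of A across D]
   → B = (-2, 11)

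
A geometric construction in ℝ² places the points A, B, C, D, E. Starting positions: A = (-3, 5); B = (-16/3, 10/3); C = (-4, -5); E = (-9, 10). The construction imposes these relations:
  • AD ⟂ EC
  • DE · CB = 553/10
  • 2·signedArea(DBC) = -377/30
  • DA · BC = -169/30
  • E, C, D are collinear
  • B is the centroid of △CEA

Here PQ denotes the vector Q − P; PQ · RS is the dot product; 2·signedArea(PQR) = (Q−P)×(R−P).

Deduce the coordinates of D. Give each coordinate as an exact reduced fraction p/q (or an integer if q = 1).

1. D_x = -69/10  [E, C, D are collinear ∩ AD ⟂ EC]
2. D_y = 37/10  [E, C, D are collinear ∩ AD ⟂ EC]
   → D = (-69/10, 37/10)

D = (-69/10, 37/10)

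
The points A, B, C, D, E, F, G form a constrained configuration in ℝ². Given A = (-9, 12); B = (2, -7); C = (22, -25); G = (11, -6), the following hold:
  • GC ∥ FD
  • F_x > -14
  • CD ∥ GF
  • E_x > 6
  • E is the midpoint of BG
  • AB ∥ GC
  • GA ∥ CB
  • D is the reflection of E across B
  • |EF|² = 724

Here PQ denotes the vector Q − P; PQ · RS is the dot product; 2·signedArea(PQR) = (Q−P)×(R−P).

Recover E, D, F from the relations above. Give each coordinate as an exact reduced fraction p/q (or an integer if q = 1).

D = (-5/2, -15/2)
E = (13/2, -13/2)
F = (-27/2, 23/2)

1. E_x = 13/2  [E is the midpoint of BG]
2. E_y = -13/2  [E is the midpoint of BG]
   → E = (13/2, -13/2)
3. D_x = -5/2  [D is the reflection of E across B]
4. D_y = -15/2  [D is the reflection of E across B]
   → D = (-5/2, -15/2)
5. F_x = -27/2  [GC ∥ FD ∩ CD ∥ GF]
6. F_y = 23/2  [GC ∥ FD ∩ CD ∥ GF]
   → F = (-27/2, 23/2)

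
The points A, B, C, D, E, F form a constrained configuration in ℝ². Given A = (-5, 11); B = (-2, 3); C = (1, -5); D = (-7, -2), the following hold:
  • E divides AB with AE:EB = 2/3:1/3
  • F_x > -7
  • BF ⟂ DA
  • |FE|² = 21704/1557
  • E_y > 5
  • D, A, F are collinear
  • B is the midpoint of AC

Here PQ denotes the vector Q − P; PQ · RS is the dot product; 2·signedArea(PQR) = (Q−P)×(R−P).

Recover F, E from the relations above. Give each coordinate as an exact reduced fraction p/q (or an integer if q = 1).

E = (-3, 17/3)
F = (-1061/173, 629/173)

1. F_x = -1061/173  [D, A, F are collinear ∩ BF ⟂ DA]
2. F_y = 629/173  [D, A, F are collinear ∩ BF ⟂ DA]
   → F = (-1061/173, 629/173)
3. E_x = -3  [E divides AB with AE:EB = 2/3:1/3]
4. E_y = 17/3  [E divides AB with AE:EB = 2/3:1/3]
   → E = (-3, 17/3)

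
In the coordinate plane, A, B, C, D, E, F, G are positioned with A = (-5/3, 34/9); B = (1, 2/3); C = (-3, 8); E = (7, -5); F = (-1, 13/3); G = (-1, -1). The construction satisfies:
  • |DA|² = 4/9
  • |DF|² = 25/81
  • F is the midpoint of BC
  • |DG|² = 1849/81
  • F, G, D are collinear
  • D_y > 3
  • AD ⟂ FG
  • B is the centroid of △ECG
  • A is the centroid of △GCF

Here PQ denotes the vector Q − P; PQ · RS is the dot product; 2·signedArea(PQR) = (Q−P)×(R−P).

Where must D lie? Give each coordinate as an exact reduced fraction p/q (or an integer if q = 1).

1. D_x = -1  [F, G, D are collinear ∩ AD ⟂ FG]
2. D_y = 34/9  [F, G, D are collinear ∩ AD ⟂ FG]
   → D = (-1, 34/9)

D = (-1, 34/9)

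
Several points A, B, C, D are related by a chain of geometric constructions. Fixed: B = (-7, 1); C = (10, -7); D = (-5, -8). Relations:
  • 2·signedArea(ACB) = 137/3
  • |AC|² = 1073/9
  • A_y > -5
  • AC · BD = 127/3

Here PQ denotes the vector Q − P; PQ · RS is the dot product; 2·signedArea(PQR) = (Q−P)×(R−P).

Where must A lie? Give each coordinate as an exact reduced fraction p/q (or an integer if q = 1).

A = (-2/3, -14/3)

1. A_x = -2/3  [AC · BD = 127/3 ∩ 2·signedArea(ACB) = 137/3]
2. A_y = -14/3  [AC · BD = 127/3 ∩ 2·signedArea(ACB) = 137/3]
   → A = (-2/3, -14/3)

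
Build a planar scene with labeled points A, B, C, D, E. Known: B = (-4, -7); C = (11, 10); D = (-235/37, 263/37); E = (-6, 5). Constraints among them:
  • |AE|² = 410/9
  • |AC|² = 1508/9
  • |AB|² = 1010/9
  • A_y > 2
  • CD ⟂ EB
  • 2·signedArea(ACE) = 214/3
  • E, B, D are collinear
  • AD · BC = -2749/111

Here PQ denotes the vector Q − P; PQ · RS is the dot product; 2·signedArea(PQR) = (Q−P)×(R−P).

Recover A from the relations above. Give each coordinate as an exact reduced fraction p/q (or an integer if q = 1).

A = (1/3, 8/3)

1. A_x = 1/3  [2·signedArea(ACE) = 214/3 ∩ AD · BC = -2749/111]
2. A_y = 8/3  [2·signedArea(ACE) = 214/3 ∩ AD · BC = -2749/111]
   → A = (1/3, 8/3)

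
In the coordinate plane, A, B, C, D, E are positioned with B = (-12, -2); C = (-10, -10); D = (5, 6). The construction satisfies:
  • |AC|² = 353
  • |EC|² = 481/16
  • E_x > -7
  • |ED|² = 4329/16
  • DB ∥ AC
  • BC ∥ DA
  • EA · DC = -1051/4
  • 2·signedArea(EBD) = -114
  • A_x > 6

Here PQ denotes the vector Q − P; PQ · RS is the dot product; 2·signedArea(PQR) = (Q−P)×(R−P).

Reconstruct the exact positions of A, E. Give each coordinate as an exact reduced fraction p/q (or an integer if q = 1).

1. A_x = 7  [DB ∥ AC ∩ BC ∥ DA]
2. A_y = -2  [DB ∥ AC ∩ BC ∥ DA]
   → A = (7, -2)
3. E_x = -25/4  [2·signedArea(EBD) = -114 ∩ EA · DC = -1051/4]
4. E_y = -6  [2·signedArea(EBD) = -114 ∩ EA · DC = -1051/4]
   → E = (-25/4, -6)

A = (7, -2)
E = (-25/4, -6)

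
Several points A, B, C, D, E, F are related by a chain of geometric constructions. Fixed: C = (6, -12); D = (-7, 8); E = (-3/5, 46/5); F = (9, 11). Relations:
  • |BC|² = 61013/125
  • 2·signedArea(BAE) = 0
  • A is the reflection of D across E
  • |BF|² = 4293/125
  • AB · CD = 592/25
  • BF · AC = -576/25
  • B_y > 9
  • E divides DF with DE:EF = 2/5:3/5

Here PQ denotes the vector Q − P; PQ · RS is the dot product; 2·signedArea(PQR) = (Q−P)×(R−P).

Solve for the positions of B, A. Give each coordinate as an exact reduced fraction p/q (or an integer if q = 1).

1. A_x = 29/5  [A is the reflection of D across E]
2. A_y = 52/5  [A is the reflection of D across E]
   → A = (29/5, 52/5)
3. B_x = 81/25  [2·signedArea(BAE) = 0 ∩ BF · AC = -576/25]
4. B_y = 248/25  [2·signedArea(BAE) = 0 ∩ BF · AC = -576/25]
   → B = (81/25, 248/25)

A = (29/5, 52/5)
B = (81/25, 248/25)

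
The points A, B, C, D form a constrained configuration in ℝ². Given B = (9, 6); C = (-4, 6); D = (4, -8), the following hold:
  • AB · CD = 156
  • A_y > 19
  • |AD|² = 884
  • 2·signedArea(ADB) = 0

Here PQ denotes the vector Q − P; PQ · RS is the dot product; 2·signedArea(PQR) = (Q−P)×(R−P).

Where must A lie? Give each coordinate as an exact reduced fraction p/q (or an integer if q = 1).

A = (14, 20)

1. A_x = 14  [2·signedArea(ADB) = 0 ∩ AB · CD = 156]
2. A_y = 20  [2·signedArea(ADB) = 0 ∩ AB · CD = 156]
   → A = (14, 20)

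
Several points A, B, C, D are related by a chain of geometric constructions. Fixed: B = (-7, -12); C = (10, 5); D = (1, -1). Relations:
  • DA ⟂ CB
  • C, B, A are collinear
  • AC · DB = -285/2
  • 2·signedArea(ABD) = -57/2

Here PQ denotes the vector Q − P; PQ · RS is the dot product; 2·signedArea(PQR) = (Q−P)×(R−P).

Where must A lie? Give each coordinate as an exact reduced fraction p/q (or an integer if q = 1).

A = (5/2, -5/2)

1. A_x = 5/2  [C, B, A are collinear ∩ DA ⟂ CB]
2. A_y = -5/2  [C, B, A are collinear ∩ DA ⟂ CB]
   → A = (5/2, -5/2)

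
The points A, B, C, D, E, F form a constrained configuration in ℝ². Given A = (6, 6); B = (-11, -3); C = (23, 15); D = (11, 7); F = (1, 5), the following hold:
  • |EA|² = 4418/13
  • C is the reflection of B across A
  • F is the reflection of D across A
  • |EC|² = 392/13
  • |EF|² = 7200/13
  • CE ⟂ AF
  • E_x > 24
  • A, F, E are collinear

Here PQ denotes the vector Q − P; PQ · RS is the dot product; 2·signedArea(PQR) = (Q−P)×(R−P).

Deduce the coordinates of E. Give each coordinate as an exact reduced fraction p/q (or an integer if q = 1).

1. E_x = 313/13  [A, F, E are collinear ∩ CE ⟂ AF]
2. E_y = 125/13  [A, F, E are collinear ∩ CE ⟂ AF]
   → E = (313/13, 125/13)

E = (313/13, 125/13)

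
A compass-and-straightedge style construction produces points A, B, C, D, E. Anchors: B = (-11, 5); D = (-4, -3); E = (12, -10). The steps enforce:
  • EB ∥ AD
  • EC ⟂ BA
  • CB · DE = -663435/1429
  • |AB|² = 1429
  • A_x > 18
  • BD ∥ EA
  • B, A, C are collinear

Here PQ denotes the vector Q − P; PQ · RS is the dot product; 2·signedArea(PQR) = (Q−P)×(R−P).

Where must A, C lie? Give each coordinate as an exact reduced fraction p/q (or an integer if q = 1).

1. A_x = 19  [EB ∥ AD ∩ BD ∥ EA]
2. A_y = -18  [EB ∥ AD ∩ BD ∥ EA]
   → A = (19, -18)
3. C_x = 15331/1429  [B, A, C are collinear ∩ EC ⟂ BA]
4. C_y = -16660/1429  [B, A, C are collinear ∩ EC ⟂ BA]
   → C = (15331/1429, -16660/1429)

A = (19, -18)
C = (15331/1429, -16660/1429)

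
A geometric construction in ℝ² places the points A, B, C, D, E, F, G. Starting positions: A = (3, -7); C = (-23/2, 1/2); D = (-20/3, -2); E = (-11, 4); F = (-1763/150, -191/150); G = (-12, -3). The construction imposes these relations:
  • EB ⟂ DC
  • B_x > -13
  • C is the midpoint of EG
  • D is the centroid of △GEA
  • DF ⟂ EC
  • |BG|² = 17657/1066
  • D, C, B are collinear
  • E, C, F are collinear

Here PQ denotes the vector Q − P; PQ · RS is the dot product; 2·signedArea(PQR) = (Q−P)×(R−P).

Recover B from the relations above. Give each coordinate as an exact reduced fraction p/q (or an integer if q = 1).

B = (-13361/1066, 1103/1066)

1. B_x = -13361/1066  [D, C, B are collinear ∩ EB ⟂ DC]
2. B_y = 1103/1066  [D, C, B are collinear ∩ EB ⟂ DC]
   → B = (-13361/1066, 1103/1066)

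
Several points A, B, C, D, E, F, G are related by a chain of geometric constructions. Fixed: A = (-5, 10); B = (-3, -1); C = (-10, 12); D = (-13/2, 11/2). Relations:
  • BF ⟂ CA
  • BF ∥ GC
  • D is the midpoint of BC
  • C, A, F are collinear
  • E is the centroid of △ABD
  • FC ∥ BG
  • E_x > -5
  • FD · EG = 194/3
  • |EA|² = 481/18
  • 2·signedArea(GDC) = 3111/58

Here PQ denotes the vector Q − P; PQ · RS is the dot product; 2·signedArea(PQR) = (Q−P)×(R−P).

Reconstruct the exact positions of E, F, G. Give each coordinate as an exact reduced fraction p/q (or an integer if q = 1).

1. E_x = -29/6  [E is the centroid of △ABD]
2. E_y = 29/6  [E is the centroid of △ABD]
   → E = (-29/6, 29/6)
3. F_x = 15/29  [C, A, F are collinear ∩ BF ⟂ CA]
4. F_y = 226/29  [C, A, F are collinear ∩ BF ⟂ CA]
   → F = (15/29, 226/29)
5. G_x = -392/29  [BF ∥ GC ∩ FC ∥ BG]
6. G_y = 93/29  [BF ∥ GC ∩ FC ∥ BG]
   → G = (-392/29, 93/29)

E = (-29/6, 29/6)
F = (15/29, 226/29)
G = (-392/29, 93/29)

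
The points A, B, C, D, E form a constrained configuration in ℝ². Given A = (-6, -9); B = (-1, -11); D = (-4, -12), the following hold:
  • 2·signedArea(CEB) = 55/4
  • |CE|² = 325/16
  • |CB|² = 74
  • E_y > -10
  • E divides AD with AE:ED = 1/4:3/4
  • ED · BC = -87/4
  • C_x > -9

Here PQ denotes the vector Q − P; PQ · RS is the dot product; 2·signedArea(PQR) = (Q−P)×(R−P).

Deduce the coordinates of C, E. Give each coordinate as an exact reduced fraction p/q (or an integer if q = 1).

C = (-8, -6)
E = (-11/2, -39/4)

1. E_x = -11/2  [E divides AD with AE:ED = 1/4:3/4]
2. E_y = -39/4  [E divides AD with AE:ED = 1/4:3/4]
   → E = (-11/2, -39/4)
3. C_x = -8  [2·signedArea(CEB) = 55/4 ∩ ED · BC = -87/4]
4. C_y = -6  [2·signedArea(CEB) = 55/4 ∩ ED · BC = -87/4]
   → C = (-8, -6)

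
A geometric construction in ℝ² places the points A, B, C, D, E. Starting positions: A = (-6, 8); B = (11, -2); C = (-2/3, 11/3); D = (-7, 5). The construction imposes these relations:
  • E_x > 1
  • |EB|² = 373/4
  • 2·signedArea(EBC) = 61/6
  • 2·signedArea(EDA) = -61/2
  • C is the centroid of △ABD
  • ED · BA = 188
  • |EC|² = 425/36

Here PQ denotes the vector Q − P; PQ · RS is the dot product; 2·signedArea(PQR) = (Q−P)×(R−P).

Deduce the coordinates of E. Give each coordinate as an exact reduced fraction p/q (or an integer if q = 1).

1. E_x = 2  [ED · BA = 188 ∩ 2·signedArea(EDA) = -61/2]
2. E_y = 3/2  [ED · BA = 188 ∩ 2·signedArea(EDA) = -61/2]
   → E = (2, 3/2)

E = (2, 3/2)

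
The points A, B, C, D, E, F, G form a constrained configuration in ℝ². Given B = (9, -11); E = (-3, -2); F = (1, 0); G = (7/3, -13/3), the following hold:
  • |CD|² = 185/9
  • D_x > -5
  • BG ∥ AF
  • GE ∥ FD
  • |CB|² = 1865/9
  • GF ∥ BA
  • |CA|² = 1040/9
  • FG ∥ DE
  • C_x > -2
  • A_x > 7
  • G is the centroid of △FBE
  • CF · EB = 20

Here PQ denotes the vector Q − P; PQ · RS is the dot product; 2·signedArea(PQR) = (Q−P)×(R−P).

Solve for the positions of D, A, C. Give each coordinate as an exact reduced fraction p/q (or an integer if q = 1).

A = (23/3, -20/3)
C = (-5/3, -4/3)
D = (-13/3, 7/3)

1. D_x = -13/3  [FG ∥ DE ∩ GE ∥ FD]
2. D_y = 7/3  [FG ∥ DE ∩ GE ∥ FD]
   → D = (-13/3, 7/3)
3. A_x = 23/3  [BG ∥ AF ∩ GF ∥ BA]
4. A_y = -20/3  [BG ∥ AF ∩ GF ∥ BA]
   → A = (23/3, -20/3)
5. C_x = -5/3  [line -12·x + 9·y + -8 = 0 ∩ |CB|² = 1865/9]
6. C_y = -4/3  [line -12·x + 9·y + -8 = 0 ∩ |CB|² = 1865/9]
   → C = (-5/3, -4/3)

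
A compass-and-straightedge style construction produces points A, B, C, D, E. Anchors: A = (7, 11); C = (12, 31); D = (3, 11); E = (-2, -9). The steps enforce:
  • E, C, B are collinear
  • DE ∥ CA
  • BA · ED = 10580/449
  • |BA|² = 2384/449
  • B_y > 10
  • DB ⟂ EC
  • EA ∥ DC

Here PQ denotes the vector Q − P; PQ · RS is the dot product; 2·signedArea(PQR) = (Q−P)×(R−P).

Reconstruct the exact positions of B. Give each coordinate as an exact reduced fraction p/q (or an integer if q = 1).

B = (2147/449, 4659/449)

1. B_x = 2147/449  [E, C, B are collinear ∩ DB ⟂ EC]
2. B_y = 4659/449  [E, C, B are collinear ∩ DB ⟂ EC]
   → B = (2147/449, 4659/449)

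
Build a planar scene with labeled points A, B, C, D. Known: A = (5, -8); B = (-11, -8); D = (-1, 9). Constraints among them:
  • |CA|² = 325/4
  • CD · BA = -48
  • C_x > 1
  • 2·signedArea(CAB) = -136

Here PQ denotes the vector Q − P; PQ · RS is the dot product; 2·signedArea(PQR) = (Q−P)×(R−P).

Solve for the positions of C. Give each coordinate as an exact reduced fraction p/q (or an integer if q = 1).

C = (2, 1/2)

1. C_x = 2  [CD · BA = -48 ∩ 2·signedArea(CAB) = -136]
2. C_y = 1/2  [CD · BA = -48 ∩ 2·signedArea(CAB) = -136]
   → C = (2, 1/2)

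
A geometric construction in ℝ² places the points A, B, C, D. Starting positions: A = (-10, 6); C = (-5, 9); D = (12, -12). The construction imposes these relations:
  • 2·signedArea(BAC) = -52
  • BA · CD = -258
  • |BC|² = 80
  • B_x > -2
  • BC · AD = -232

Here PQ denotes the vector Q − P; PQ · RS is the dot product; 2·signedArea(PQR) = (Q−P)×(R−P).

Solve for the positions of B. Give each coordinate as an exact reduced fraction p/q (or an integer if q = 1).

B = (-1, 1)

1. B_x = -1  [BC · AD = -232 ∩ BA · CD = -258]
2. B_y = 1  [BC · AD = -232 ∩ BA · CD = -258]
   → B = (-1, 1)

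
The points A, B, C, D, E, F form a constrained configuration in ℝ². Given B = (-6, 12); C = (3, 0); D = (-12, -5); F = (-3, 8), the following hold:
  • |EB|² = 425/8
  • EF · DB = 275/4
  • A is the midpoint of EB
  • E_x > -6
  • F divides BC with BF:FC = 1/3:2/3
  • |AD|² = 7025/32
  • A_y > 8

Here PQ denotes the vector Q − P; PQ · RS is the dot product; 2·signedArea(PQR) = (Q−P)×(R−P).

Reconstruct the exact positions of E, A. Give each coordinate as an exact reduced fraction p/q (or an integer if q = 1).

A = (-45/8, 67/8)
E = (-21/4, 19/4)

1. E_x = -21/4  [line -6·x + -17·y + 197/4 = 0 ∩ |EB|² = 425/8]
2. E_y = 19/4  [line -6·x + -17·y + 197/4 = 0 ∩ |EB|² = 425/8]
   → E = (-21/4, 19/4)
3. A_x = -45/8  [A is the midpoint of EB]
4. A_y = 67/8  [A is the midpoint of EB]
   → A = (-45/8, 67/8)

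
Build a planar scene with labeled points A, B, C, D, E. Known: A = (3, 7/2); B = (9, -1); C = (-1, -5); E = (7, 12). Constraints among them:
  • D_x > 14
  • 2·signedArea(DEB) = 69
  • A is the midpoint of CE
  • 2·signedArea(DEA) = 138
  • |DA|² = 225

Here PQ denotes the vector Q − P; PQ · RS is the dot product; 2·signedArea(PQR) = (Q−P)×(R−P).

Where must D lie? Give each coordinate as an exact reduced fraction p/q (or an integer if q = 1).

D = (15, -11/2)

1. D_x = 15  [2·signedArea(DEB) = 69 ∩ 2·signedArea(DEA) = 138]
2. D_y = -11/2  [2·signedArea(DEB) = 69 ∩ 2·signedArea(DEA) = 138]
   → D = (15, -11/2)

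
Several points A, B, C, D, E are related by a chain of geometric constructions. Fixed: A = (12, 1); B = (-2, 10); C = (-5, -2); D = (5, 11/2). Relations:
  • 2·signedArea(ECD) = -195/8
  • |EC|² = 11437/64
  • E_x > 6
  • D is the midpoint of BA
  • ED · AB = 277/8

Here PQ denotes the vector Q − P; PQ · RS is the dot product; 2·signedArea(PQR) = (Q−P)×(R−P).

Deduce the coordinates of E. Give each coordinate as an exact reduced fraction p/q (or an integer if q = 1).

1. E_x = 27/4  [ED · AB = 277/8 ∩ 2·signedArea(ECD) = -195/8]
2. E_y = 35/8  [ED · AB = 277/8 ∩ 2·signedArea(ECD) = -195/8]
   → E = (27/4, 35/8)

E = (27/4, 35/8)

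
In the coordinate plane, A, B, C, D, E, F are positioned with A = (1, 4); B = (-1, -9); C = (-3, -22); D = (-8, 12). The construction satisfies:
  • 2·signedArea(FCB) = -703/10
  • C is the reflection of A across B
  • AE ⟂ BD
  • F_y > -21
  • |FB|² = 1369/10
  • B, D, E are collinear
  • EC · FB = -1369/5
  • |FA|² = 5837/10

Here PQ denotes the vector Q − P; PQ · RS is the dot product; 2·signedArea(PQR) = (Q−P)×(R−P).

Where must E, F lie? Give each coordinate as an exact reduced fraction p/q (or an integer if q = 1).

E = (-47/10, 21/10)
F = (27/10, -201/10)

1. E_x = -47/10  [B, D, E are collinear ∩ AE ⟂ BD]
2. E_y = 21/10  [B, D, E are collinear ∩ AE ⟂ BD]
   → E = (-47/10, 21/10)
3. F_x = 27/10  [2·signedArea(FCB) = -703/10 ∩ EC · FB = -1369/5]
4. F_y = -201/10  [2·signedArea(FCB) = -703/10 ∩ EC · FB = -1369/5]
   → F = (27/10, -201/10)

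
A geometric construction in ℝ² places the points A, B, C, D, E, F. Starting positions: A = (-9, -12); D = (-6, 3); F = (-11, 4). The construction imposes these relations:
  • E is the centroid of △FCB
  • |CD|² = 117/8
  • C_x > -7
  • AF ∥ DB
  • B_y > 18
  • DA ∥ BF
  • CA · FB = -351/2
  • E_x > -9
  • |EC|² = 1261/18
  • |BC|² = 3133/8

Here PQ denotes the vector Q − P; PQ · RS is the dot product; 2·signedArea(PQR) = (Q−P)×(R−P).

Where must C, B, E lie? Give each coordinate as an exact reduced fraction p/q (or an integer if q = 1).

B = (-8, 19)
C = (-27/4, -3/4)
E = (-103/12, 89/12)

1. B_x = -8  [DA ∥ BF ∩ AF ∥ DB]
2. B_y = 19  [DA ∥ BF ∩ AF ∥ DB]
   → B = (-8, 19)
3. C_x = -27/4  [line -3·x + -15·y + -63/2 = 0 ∩ |CD|² = 117/8]
4. C_y = -3/4  [line -3·x + -15·y + -63/2 = 0 ∩ |CD|² = 117/8]
   → C = (-27/4, -3/4)
5. E_x = -103/12  [E is the centroid of △FCB]
6. E_y = 89/12  [E is the centroid of △FCB]
   → E = (-103/12, 89/12)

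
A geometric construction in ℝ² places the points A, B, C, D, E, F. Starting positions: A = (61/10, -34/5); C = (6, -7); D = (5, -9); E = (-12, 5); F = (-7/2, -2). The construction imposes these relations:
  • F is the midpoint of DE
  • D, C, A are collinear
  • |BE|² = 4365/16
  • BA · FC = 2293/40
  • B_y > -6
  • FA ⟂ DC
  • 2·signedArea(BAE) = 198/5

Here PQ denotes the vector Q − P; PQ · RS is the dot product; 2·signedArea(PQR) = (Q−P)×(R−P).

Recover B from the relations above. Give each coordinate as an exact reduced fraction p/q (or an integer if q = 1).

B = (3/4, -11/2)

1. B_x = 3/4  [2·signedArea(BAE) = 198/5 ∩ BA · FC = 2293/40]
2. B_y = -11/2  [2·signedArea(BAE) = 198/5 ∩ BA · FC = 2293/40]
   → B = (3/4, -11/2)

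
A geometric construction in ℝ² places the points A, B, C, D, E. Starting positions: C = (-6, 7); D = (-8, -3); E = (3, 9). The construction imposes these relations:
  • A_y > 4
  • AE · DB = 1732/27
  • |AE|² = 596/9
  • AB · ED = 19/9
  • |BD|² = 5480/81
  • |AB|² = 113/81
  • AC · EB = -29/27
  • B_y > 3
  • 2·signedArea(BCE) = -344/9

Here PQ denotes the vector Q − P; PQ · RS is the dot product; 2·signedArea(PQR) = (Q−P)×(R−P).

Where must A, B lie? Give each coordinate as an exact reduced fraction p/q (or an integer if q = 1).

A = (-11/3, 13/3)
B = (-26/9, 31/9)

1. B_x = -26/9  [line -2·x + 9·y + -331/9 = 0 ∩ |BD|² = 5480/81]
2. B_y = 31/9  [line -2·x + 9·y + -331/9 = 0 ∩ |BD|² = 5480/81]
   → B = (-26/9, 31/9)
3. A_x = -11/3  [AC · EB = -29/27 ∩ AE · DB = 1732/27]
4. A_y = 13/3  [AC · EB = -29/27 ∩ AE · DB = 1732/27]
   → A = (-11/3, 13/3)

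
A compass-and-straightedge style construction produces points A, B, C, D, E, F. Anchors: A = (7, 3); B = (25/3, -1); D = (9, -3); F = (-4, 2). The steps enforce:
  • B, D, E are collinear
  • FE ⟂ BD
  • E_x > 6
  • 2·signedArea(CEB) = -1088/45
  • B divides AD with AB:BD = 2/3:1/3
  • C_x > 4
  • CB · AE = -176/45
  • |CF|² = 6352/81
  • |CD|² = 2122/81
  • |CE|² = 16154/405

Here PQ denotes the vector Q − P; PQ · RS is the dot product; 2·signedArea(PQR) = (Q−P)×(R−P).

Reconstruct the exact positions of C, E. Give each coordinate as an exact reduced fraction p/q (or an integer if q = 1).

1. E_x = 31/5  [B, D, E are collinear ∩ FE ⟂ BD]
2. E_y = 27/5  [B, D, E are collinear ∩ FE ⟂ BD]
   → E = (31/5, 27/5)
3. C_x = 40/9  [CB · AE = -176/45 ∩ 2·signedArea(CEB) = -1088/45]
4. C_y = -2/3  [CB · AE = -176/45 ∩ 2·signedArea(CEB) = -1088/45]
   → C = (40/9, -2/3)

C = (40/9, -2/3)
E = (31/5, 27/5)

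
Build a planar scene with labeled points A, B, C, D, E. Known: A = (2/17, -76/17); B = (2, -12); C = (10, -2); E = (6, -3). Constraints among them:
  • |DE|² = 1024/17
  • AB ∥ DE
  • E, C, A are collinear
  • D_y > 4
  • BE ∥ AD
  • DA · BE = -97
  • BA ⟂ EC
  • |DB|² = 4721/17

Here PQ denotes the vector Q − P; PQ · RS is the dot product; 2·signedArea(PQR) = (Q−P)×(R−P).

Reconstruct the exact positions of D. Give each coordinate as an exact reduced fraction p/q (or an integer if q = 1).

D = (70/17, 77/17)

1. D_x = 70/17  [AB ∥ DE ∩ BE ∥ AD]
2. D_y = 77/17  [AB ∥ DE ∩ BE ∥ AD]
   → D = (70/17, 77/17)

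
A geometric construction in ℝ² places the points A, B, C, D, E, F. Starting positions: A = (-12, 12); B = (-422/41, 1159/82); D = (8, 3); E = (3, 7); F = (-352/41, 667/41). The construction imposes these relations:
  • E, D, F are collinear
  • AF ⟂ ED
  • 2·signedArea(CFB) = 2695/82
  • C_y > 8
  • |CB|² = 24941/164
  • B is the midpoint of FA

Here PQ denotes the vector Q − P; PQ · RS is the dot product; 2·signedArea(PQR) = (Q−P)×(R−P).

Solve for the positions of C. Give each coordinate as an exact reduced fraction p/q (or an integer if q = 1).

1. C_x = 33/41  [line 175/82·x + -70/41·y + 1085/82 = 0 ∩ |CB|² = 24941/164]
2. C_y = 359/41  [line 175/82·x + -70/41·y + 1085/82 = 0 ∩ |CB|² = 24941/164]
   → C = (33/41, 359/41)

C = (33/41, 359/41)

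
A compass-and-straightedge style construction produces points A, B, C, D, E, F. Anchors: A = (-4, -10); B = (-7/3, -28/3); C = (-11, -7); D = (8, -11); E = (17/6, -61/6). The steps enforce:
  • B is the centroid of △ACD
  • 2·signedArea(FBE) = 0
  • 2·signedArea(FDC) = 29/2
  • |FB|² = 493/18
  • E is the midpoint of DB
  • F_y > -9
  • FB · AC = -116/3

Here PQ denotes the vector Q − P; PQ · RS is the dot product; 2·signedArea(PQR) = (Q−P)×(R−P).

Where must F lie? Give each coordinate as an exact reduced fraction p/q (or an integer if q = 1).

F = (-15/2, -17/2)

1. F_x = -15/2  [2·signedArea(FBE) = 0 ∩ 2·signedArea(FDC) = 29/2]
2. F_y = -17/2  [2·signedArea(FBE) = 0 ∩ 2·signedArea(FDC) = 29/2]
   → F = (-15/2, -17/2)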